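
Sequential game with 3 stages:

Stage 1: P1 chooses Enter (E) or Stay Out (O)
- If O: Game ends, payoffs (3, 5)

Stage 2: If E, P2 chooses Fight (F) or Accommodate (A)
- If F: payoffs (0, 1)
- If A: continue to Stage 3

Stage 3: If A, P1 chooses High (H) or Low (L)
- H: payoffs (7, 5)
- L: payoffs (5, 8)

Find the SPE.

SPE: (E, A, H); Outcome (7, 5)

Work:
Stage 3: P1 chooses H (7 vs 5)
Stage 2: P2: F->1, A->5 (anticipating H). Choose A
Stage 1: P1: O->3, E->7 (anticipating A, H). Choose E
SPE path: E -> A -> H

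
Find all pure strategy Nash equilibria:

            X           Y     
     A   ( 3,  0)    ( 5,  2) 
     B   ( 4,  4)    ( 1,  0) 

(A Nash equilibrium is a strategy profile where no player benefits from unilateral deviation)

Nash equilibrium: (A, Y), (B, X)

Work:
Best responses:
  P1 vs X: payoffs [3, 4] → best response B (payoff 4)
  P1 vs Y: payoffs [5, 1] → best response A (payoff 5)
  P2 vs A: payoffs [0, 2] → best response Y (payoff 2)
  P2 vs B: payoffs [4, 0] → best response X (payoff 4)
Mutual best responses: (A,Y), (B,X) → Nash equilibria.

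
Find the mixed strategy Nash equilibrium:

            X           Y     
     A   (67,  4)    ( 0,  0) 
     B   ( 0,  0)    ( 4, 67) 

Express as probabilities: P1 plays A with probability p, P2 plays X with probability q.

p = 0.9437, q = 0.0563

Work:
Find probabilities that make opponent indifferent:
P2 chooses q to make P1 indifferent between A and B
P1 chooses p to make P2 indifferent between X and Y
Mixed NE: P1 plays (A: 0.9437, B: 0.0563), P2 plays (X: 0.0563, Y: 0.9437)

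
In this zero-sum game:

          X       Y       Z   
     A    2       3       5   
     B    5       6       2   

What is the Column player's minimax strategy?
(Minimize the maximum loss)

Column should play X or Z (all achieve the minimum), value = 5

Work:
Column player minimizes Row's maximum payoff:
Column X: max payoff to Row = 5
Column Y: max payoff to Row = 6
Column Z: max payoff to Row = 5
Minimum is 5, achieved by columns X, Z (tied).
Each of X or Z is a minimax strategy.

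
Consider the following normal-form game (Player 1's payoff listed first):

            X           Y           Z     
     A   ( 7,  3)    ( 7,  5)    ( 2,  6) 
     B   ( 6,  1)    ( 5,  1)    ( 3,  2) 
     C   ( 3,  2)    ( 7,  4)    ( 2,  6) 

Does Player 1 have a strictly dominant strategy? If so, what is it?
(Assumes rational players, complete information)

No strictly dominant strategy exists for Player 1

Work:
A strategy strictly dominates another if it gives a strictly higher payoff against every opponent action. Compare each pair of P1's strategies column-by-column:
  A vs B: [7 vs 6, 7 vs 5, 2 vs 3] → A does not strictly dominate B (column Z: 2 ≤ 3)
  A vs C: [7 vs 3, 7 vs 7, 2 vs 2] → A does not strictly dominate C (column Y: 7 ≤ 7)
  B vs A: [6 vs 7, 5 vs 7, 3 vs 2] → B does not strictly dominate A (column X: 6 ≤ 7)
  B vs C: [6 vs 3, 5 vs 7, 3 vs 2] → B does not strictly dominate C (column Y: 5 ≤ 7)
  C vs A: [3 vs 7, 7 vs 7, 2 vs 2] → C does not strictly dominate A (column X: 3 ≤ 7)
  C vs B: [3 vs 6, 7 vs 5, 2 vs 3] → C does not strictly dominate B (column X: 3 ≤ 6)
No single strategy strictly dominates all others → no strictly dominant strategy.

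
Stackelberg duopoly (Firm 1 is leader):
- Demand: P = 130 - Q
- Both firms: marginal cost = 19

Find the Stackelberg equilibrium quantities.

q₁* (leader) = 55.5, q₂* (follower) = 27.75

Work:
Follower's reaction: q₂ = (a - c - q₁)/2
Leader substitutes: π₁ = q₁·(a - q₁ - (a-c-q₁)/2 - c)
FOC: q₁* = (130 - 19)/2 = 55.50
Then: q₂* = (130 - 19 - 55.5)/2 = 27.75
Leader has first-mover advantage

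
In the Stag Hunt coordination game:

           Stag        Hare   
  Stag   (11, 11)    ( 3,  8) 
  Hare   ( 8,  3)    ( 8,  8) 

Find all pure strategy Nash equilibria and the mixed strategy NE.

Pure NE: (Stag, Stag) and (Hare, Hare); Mixed NE: p = 0.625, q = 0.625

Work:
Check pure NE:
(Stag, Stag): (11, 11) - no unilateral deviation beneficial
(Hare, Hare): (8, 8) - no unilateral deviation beneficial
Mixed NE: P1 plays Stag with p = 0.625, P2 plays Stag with q = 0.625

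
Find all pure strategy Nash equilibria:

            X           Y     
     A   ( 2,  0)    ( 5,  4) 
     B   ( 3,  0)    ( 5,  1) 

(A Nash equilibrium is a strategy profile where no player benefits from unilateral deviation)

Nash equilibrium: (A, Y), (B, Y)

Work:
Best responses:
  P1 vs X: payoffs [2, 3] → best response B (payoff 3)
  P1 vs Y: payoffs [5, 5] → best response A/B (payoff 5)
  P2 vs A: payoffs [0, 4] → best response Y (payoff 4)
  P2 vs B: payoffs [0, 1] → best response Y (payoff 1)
Mutual best responses: (A,Y), (B,Y) → Nash equilibria.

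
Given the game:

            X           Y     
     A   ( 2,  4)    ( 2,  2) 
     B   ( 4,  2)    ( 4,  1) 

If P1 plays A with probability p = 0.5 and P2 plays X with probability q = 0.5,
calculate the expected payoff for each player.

E[P1] = 3.0, E[P2] = 2.25

Work:
E[P1] = p·q·π₁(A,X) + p·(1-q)·π₁(A,Y) + (1-p)·q·π₁(B,X) + (1-p)·(1-q)·π₁(B,Y)
= 0.5·0.5·2 + 0.5·0.5·2 + 0.5·0.5·4 + 0.5·0.5·4
= 3.0

E[P2] = 2.25 (similar calculation)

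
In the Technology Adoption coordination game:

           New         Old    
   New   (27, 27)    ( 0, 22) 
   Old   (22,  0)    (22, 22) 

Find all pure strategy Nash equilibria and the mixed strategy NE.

Pure NE: (New, New) and (Old, Old); Mixed NE: p = 0.8148, q = 0.8148

Work:
Check pure NE:
(New, New): (27, 27) - no unilateral deviation beneficial
(Old, Old): (22, 22) - no unilateral deviation beneficial
Mixed NE: P1 plays New with p = 0.8148, P2 plays New with q = 0.8148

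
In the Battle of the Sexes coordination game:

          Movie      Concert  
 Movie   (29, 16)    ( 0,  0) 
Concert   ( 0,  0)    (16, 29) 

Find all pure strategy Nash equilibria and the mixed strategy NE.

Pure NE: (Movie, Movie) and (Concert, Concert); Mixed NE: p = 0.6444, q = 0.3556

Work:
Check pure NE:
(Movie, Movie): (29, 16) - no unilateral deviation beneficial
(Concert, Concert): (16, 29) - no unilateral deviation beneficial
Mixed NE: P1 plays Movie with p = 0.6444, P2 plays Movie with q = 0.3556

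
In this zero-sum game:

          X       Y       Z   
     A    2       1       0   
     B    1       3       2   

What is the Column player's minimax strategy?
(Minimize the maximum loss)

Column should play X or Z (all achieve the minimum), value = 2

Work:
Column player minimizes Row's maximum payoff:
Column X: max payoff to Row = 2
Column Y: max payoff to Row = 3
Column Z: max payoff to Row = 2
Minimum is 2, achieved by columns X, Z (tied).
Each of X or Z is a minimax strategy.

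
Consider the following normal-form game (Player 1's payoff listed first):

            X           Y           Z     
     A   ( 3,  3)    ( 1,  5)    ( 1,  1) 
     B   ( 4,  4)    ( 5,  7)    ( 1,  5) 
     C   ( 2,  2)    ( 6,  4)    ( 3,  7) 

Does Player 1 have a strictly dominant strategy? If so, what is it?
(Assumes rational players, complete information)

No strictly dominant strategy exists for Player 1

Work:
A strategy strictly dominates another if it gives a strictly higher payoff against every opponent action. Compare each pair of P1's strategies column-by-column:
  A vs B: [3 vs 4, 1 vs 5, 1 vs 1] → A does not strictly dominate B (column X: 3 ≤ 4)
  A vs C: [3 vs 2, 1 vs 6, 1 vs 3] → A does not strictly dominate C (column Y: 1 ≤ 6)
  B vs A: [4 vs 3, 5 vs 1, 1 vs 1] → B does not strictly dominate A (column Z: 1 ≤ 1)
  B vs C: [4 vs 2, 5 vs 6, 1 vs 3] → B does not strictly dominate C (column Y: 5 ≤ 6)
  C vs A: [2 vs 3, 6 vs 1, 3 vs 1] → C does not strictly dominate A (column X: 2 ≤ 3)
  C vs B: [2 vs 4, 6 vs 5, 3 vs 1] → C does not strictly dominate B (column X: 2 ≤ 4)
No single strategy strictly dominates all others → no strictly dominant strategy.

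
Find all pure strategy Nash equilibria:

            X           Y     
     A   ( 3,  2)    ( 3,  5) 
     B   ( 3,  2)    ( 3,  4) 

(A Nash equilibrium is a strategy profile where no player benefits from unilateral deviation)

Nash equilibrium: (A, Y), (B, Y)

Work:
Best responses:
  P1 vs X: payoffs [3, 3] → best response A/B (payoff 3)
  P1 vs Y: payoffs [3, 3] → best response A/B (payoff 3)
  P2 vs A: payoffs [2, 5] → best response Y (payoff 5)
  P2 vs B: payoffs [2, 4] → best response Y (payoff 4)
Mutual best responses: (A,Y), (B,Y) → Nash equilibria.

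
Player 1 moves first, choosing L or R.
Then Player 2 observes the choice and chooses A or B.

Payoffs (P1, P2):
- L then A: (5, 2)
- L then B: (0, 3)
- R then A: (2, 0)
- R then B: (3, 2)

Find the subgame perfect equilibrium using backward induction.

P1 plays R, P2 plays B after L and B after R; Payoff (3, 2)

Work:
Backward induction:
After L: P2 chooses B → P1 gets 0
After R: P2 chooses B → P1 gets 3
P1 chooses R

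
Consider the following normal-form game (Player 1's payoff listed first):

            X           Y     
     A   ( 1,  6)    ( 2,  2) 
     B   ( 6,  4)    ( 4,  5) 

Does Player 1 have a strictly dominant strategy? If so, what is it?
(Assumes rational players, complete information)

Yes, Player 1's strictly dominant strategy is B

Work:
A strategy strictly dominates another if it gives a strictly higher payoff against every opponent action. Compare each pair of P1's strategies column-by-column:
  A vs B: [1 vs 6, 2 vs 4] → A does not strictly dominate B (column X: 1 ≤ 6)
  B vs A: [6 vs 1, 4 vs 2] → B strictly dominates A
B strictly dominates every other strategy → strictly dominant.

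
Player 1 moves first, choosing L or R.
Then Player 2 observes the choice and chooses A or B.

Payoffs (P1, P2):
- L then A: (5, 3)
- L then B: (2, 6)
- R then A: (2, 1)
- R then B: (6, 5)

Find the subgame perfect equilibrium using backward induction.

P1 plays R, P2 plays B after L and B after R; Payoff (6, 5)

Work:
Backward induction:
After L: P2 chooses B → P1 gets 2
After R: P2 chooses B → P1 gets 6
P1 chooses R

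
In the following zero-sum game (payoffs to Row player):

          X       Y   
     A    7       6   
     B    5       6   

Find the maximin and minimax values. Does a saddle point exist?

Maximin = 6, Minimax = 6, Saddle: True

Work:
Row minimums: [6, 5] → maximin = 6
Column maximums: [7, 6] → minimax = 6
Saddle point exists! Game value = 6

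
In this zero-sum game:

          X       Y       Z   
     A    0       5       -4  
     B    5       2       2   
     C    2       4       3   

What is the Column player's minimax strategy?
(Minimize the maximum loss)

Column should play Z, value = 3

Work:
Column player minimizes Row's maximum payoff:
Column X: max payoff to Row = 5
Column Y: max payoff to Row = 5
Column Z: max payoff to Row = 3
Minimum is 3, achieved by column Z.
Minimax strategy: Z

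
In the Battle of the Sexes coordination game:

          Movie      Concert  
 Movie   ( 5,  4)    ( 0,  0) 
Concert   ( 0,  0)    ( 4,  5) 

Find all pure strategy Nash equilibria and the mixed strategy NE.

Pure NE: (Movie, Movie) and (Concert, Concert); Mixed NE: p = 0.5556, q = 0.4444

Work:
Check pure NE:
(Movie, Movie): (5, 4) - no unilateral deviation beneficial
(Concert, Concert): (4, 5) - no unilateral deviation beneficial
Mixed NE: P1 plays Movie with p = 0.5556, P2 plays Movie with q = 0.4444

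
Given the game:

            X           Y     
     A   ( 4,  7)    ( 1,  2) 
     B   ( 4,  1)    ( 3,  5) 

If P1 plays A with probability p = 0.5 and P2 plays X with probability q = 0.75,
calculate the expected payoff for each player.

E[P1] = 3.5, E[P2] = 3.875

Work:
E[P1] = p·q·π₁(A,X) + p·(1-q)·π₁(A,Y) + (1-p)·q·π₁(B,X) + (1-p)·(1-q)·π₁(B,Y)
= 0.5·0.75·4 + 0.5·0.25·1 + 0.5·0.75·4 + 0.5·0.25·3
= 3.5

E[P2] = 3.875 (similar calculation)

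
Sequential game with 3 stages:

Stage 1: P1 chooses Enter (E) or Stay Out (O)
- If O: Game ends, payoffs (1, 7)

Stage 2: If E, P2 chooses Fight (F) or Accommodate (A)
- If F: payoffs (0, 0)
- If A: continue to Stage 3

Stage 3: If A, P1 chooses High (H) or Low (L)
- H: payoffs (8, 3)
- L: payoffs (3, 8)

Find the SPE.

SPE: (E, A, H); Outcome (8, 3)

Work:
Stage 3: P1 chooses H (8 vs 3)
Stage 2: P2: F->0, A->3 (anticipating H). Choose A
Stage 1: P1: O->1, E->8 (anticipating A, H). Choose E
SPE path: E -> A -> H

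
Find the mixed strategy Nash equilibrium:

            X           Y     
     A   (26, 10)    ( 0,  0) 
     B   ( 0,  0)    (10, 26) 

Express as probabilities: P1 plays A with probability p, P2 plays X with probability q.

p = 0.7222, q = 0.2778

Work:
Find probabilities that make opponent indifferent:
P2 chooses q to make P1 indifferent between A and B
P1 chooses p to make P2 indifferent between X and Y
Mixed NE: P1 plays (A: 0.7222, B: 0.2778), P2 plays (X: 0.2778, Y: 0.7222)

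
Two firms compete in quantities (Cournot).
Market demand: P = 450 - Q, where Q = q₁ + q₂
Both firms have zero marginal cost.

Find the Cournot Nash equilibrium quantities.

q₁* = q₂* = 150.0; P* = 150.0

Work:
Profit: π_i = P·q_i = (a - q_i - q_j)·q_i
FOC: ∂π_i/∂q_i = a - 2q_i - q_j = 0
Reaction function: q_i = (450 - q_j)/2
Symmetry: q* = 450/3 = 150.0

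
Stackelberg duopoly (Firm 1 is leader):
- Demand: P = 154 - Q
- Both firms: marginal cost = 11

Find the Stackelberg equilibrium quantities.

q₁* (leader) = 71.5, q₂* (follower) = 35.75

Work:
Follower's reaction: q₂ = (a - c - q₁)/2
Leader substitutes: π₁ = q₁·(a - q₁ - (a-c-q₁)/2 - c)
FOC: q₁* = (154 - 11)/2 = 71.50
Then: q₂* = (154 - 11 - 71.5)/2 = 35.75
Leader has first-mover advantage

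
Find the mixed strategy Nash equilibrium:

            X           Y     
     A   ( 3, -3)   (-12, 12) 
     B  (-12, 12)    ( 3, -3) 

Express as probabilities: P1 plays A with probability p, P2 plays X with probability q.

p = 0.5, q = 0.5

Work:
Find probabilities that make opponent indifferent:
P2 chooses q to make P1 indifferent between A and B
P1 chooses p to make P2 indifferent between X and Y
Mixed NE: P1 plays (A: 0.5, B: 0.5), P2 plays (X: 0.5, Y: 0.5)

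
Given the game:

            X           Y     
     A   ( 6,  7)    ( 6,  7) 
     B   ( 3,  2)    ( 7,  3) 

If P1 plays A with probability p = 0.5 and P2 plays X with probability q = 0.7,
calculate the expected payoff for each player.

E[P1] = 5.1, E[P2] = 4.65

Work:
E[P1] = p·q·π₁(A,X) + p·(1-q)·π₁(A,Y) + (1-p)·q·π₁(B,X) + (1-p)·(1-q)·π₁(B,Y)
= 0.5·0.7·6 + 0.5·0.3·6 + 0.5·0.7·3 + 0.5·0.3·7
= 5.1

E[P2] = 4.65 (similar calculation)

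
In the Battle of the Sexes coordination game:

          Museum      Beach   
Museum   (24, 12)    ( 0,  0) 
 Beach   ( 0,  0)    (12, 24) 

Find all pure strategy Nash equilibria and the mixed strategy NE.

Pure NE: (Museum, Museum) and (Beach, Beach); Mixed NE: p = 0.6667, q = 0.3333

Work:
Check pure NE:
(Museum, Museum): (24, 12) - no unilateral deviation beneficial
(Beach, Beach): (12, 24) - no unilateral deviation beneficial
Mixed NE: P1 plays Museum with p = 0.6667, P2 plays Museum with q = 0.3333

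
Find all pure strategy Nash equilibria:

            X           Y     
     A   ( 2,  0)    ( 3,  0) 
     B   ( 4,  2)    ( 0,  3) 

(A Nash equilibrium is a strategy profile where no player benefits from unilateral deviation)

Nash equilibrium: (A, Y)

Work:
Best responses:
  P1 vs X: payoffs [2, 4] → best response B (payoff 4)
  P1 vs Y: payoffs [3, 0] → best response A (payoff 3)
  P2 vs A: payoffs [0, 0] → best response X/Y (payoff 0)
  P2 vs B: payoffs [2, 3] → best response Y (payoff 3)
Mutual best responses: (A,Y) → Nash equilibria.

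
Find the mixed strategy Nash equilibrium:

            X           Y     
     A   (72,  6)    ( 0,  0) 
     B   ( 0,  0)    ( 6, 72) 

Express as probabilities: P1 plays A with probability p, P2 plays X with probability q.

p = 0.9231, q = 0.0769

Work:
Find probabilities that make opponent indifferent:
P2 chooses q to make P1 indifferent between A and B
P1 chooses p to make P2 indifferent between X and Y
Mixed NE: P1 plays (A: 0.9231, B: 0.0769), P2 plays (X: 0.0769, Y: 0.9231)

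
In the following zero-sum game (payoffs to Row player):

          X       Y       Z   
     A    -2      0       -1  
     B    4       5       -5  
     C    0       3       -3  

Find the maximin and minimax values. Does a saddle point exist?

Maximin = -2, Minimax = -1, Saddle: False

Work:
Row minimums: [-2, -5, -3] → maximin = -2
Column maximums: [4, 5, -1] → minimax = -1
No saddle point (maximin ≠ minimax). Mixed strategy needed.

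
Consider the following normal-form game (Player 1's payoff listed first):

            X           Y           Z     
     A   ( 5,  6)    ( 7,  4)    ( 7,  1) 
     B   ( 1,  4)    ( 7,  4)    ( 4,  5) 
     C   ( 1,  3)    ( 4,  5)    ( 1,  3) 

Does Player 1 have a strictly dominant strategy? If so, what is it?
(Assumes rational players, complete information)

No strictly dominant strategy exists for Player 1

Work:
A strategy strictly dominates another if it gives a strictly higher payoff against every opponent action. Compare each pair of P1's strategies column-by-column:
  A vs B: [5 vs 1, 7 vs 7, 7 vs 4] → A does not strictly dominate B (column Y: 7 ≤ 7)
  A vs C: [5 vs 1, 7 vs 4, 7 vs 1] → A strictly dominates C
  B vs A: [1 vs 5, 7 vs 7, 4 vs 7] → B does not strictly dominate A (column X: 1 ≤ 5)
  B vs C: [1 vs 1, 7 vs 4, 4 vs 1] → B does not strictly dominate C (column X: 1 ≤ 1)
  C vs A: [1 vs 5, 4 vs 7, 1 vs 7] → C does not strictly dominate A (column X: 1 ≤ 5)
  C vs B: [1 vs 1, 4 vs 7, 1 vs 4] → C does not strictly dominate B (column X: 1 ≤ 1)
No single strategy strictly dominates all others → no strictly dominant strategy.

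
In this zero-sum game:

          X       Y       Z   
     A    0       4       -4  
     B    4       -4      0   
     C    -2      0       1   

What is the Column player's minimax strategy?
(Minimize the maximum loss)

Column should play Z, value = 1

Work:
Column player minimizes Row's maximum payoff:
Column X: max payoff to Row = 4
Column Y: max payoff to Row = 4
Column Z: max payoff to Row = 1
Minimum is 1, achieved by column Z.
Minimax strategy: Z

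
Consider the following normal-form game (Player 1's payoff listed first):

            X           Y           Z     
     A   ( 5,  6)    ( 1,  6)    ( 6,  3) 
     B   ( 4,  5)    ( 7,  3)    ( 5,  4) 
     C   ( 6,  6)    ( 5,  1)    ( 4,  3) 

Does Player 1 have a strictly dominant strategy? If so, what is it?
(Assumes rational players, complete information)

No strictly dominant strategy exists for Player 1

Work:
A strategy strictly dominates another if it gives a strictly higher payoff against every opponent action. Compare each pair of P1's strategies column-by-column:
  A vs B: [5 vs 4, 1 vs 7, 6 vs 5] → A does not strictly dominate B (column Y: 1 ≤ 7)
  A vs C: [5 vs 6, 1 vs 5, 6 vs 4] → A does not strictly dominate C (column X: 5 ≤ 6)
  B vs A: [4 vs 5, 7 vs 1, 5 vs 6] → B does not strictly dominate A (column X: 4 ≤ 5)
  B vs C: [4 vs 6, 7 vs 5, 5 vs 4] → B does not strictly dominate C (column X: 4 ≤ 6)
  C vs A: [6 vs 5, 5 vs 1, 4 vs 6] → C does not strictly dominate A (column Z: 4 ≤ 6)
  C vs B: [6 vs 4, 5 vs 7, 4 vs 5] → C does not strictly dominate B (column Y: 5 ≤ 7)
No single strategy strictly dominates all others → no strictly dominant strategy.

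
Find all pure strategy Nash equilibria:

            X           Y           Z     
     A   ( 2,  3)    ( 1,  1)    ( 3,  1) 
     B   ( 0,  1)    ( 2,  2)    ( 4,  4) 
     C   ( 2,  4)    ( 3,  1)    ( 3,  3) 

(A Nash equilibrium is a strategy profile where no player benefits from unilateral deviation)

Nash equilibrium: (A, X), (B, Z), (C, X)

Work:
Best responses:
  P1 vs X: payoffs [2, 0, 2] → best response A/C (payoff 2)
  P1 vs Y: payoffs [1, 2, 3] → best response C (payoff 3)
  P1 vs Z: payoffs [3, 4, 3] → best response B (payoff 4)
  P2 vs A: payoffs [3, 1, 1] → best response X (payoff 3)
  P2 vs B: payoffs [1, 2, 4] → best response Z (payoff 4)
  P2 vs C: payoffs [4, 1, 3] → best response X (payoff 4)
Mutual best responses: (A,X), (B,Z), (C,X) → Nash equilibria.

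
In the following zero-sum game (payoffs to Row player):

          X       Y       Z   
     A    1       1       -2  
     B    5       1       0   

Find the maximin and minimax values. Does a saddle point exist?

Maximin = 0, Minimax = 0, Saddle: True

Work:
Row minimums: [-2, 0] → maximin = 0
Column maximums: [5, 1, 0] → minimax = 0
Saddle point exists! Game value = 0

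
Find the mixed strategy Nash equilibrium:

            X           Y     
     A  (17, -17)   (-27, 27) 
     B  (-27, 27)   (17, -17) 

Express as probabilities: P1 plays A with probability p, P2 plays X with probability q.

p = 0.5, q = 0.5

Work:
Find probabilities that make opponent indifferent:
P2 chooses q to make P1 indifferent between A and B
P1 chooses p to make P2 indifferent between X and Y
Mixed NE: P1 plays (A: 0.5, B: 0.5), P2 plays (X: 0.5, Y: 0.5)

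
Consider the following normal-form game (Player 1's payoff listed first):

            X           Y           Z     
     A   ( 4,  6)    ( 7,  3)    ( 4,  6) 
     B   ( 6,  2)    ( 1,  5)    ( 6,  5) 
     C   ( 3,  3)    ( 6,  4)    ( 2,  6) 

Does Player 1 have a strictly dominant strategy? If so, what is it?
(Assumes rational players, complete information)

No strictly dominant strategy exists for Player 1

Work:
A strategy strictly dominates another if it gives a strictly higher payoff against every opponent action. Compare each pair of P1's strategies column-by-column:
  A vs B: [4 vs 6, 7 vs 1, 4 vs 6] → A does not strictly dominate B (column X: 4 ≤ 6)
  A vs C: [4 vs 3, 7 vs 6, 4 vs 2] → A strictly dominates C
  B vs A: [6 vs 4, 1 vs 7, 6 vs 4] → B does not strictly dominate A (column Y: 1 ≤ 7)
  B vs C: [6 vs 3, 1 vs 6, 6 vs 2] → B does not strictly dominate C (column Y: 1 ≤ 6)
  C vs A: [3 vs 4, 6 vs 7, 2 vs 4] → C does not strictly dominate A (column X: 3 ≤ 4)
  C vs B: [3 vs 6, 6 vs 1, 2 vs 6] → C does not strictly dominate B (column X: 3 ≤ 6)
No single strategy strictly dominates all others → no strictly dominant strategy.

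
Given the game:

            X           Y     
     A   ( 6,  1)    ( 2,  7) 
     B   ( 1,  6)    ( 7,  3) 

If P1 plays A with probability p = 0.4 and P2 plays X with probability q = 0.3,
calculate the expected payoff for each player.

E[P1] = 4.4, E[P2] = 4.42

Work:
E[P1] = p·q·π₁(A,X) + p·(1-q)·π₁(A,Y) + (1-p)·q·π₁(B,X) + (1-p)·(1-q)·π₁(B,Y)
= 0.4·0.3·6 + 0.4·0.7·2 + 0.6·0.3·1 + 0.6·0.7·7
= 4.4

E[P2] = 4.42 (similar calculation)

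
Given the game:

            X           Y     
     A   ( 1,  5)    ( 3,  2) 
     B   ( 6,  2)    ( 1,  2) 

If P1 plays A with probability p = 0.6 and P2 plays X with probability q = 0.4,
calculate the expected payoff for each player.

E[P1] = 2.52, E[P2] = 2.72

Work:
E[P1] = p·q·π₁(A,X) + p·(1-q)·π₁(A,Y) + (1-p)·q·π₁(B,X) + (1-p)·(1-q)·π₁(B,Y)
= 0.6·0.4·1 + 0.6·0.6·3 + 0.4·0.4·6 + 0.4·0.6·1
= 2.52

E[P2] = 2.72 (similar calculation)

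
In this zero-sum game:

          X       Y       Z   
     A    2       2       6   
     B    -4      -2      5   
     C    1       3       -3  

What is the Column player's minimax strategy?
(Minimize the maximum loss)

Column should play X, value = 2

Work:
Column player minimizes Row's maximum payoff:
Column X: max payoff to Row = 2
Column Y: max payoff to Row = 3
Column Z: max payoff to Row = 6
Minimum is 2, achieved by column X.
Minimax strategy: X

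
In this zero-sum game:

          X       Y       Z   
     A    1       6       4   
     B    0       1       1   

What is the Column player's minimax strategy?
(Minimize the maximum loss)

Column should play X, value = 1

Work:
Column player minimizes Row's maximum payoff:
Column X: max payoff to Row = 1
Column Y: max payoff to Row = 6
Column Z: max payoff to Row = 4
Minimum is 1, achieved by column X.
Minimax strategy: X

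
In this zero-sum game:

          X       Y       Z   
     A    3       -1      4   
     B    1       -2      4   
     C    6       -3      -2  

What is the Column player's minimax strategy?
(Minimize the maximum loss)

Column should play Y, value = -1

Work:
Column player minimizes Row's maximum payoff:
Column X: max payoff to Row = 6
Column Y: max payoff to Row = -1
Column Z: max payoff to Row = 4
Minimum is -1, achieved by column Y.
Minimax strategy: Y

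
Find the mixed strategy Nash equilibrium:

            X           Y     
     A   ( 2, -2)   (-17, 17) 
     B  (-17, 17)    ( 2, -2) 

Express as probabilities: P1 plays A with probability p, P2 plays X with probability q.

p = 0.5, q = 0.5

Work:
Find probabilities that make opponent indifferent:
P2 chooses q to make P1 indifferent between A and B
P1 chooses p to make P2 indifferent between X and Y
Mixed NE: P1 plays (A: 0.5, B: 0.5), P2 plays (X: 0.5, Y: 0.5)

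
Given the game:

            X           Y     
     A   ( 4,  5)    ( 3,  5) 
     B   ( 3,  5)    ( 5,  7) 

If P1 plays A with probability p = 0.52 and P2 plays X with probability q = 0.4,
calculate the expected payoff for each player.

E[P1] = 3.784, E[P2] = 5.576

Work:
E[P1] = p·q·π₁(A,X) + p·(1-q)·π₁(A,Y) + (1-p)·q·π₁(B,X) + (1-p)·(1-q)·π₁(B,Y)
= 0.52·0.4·4 + 0.52·0.6·3 + 0.48·0.4·3 + 0.48·0.6·5
= 3.784

E[P2] = 5.576 (similar calculation)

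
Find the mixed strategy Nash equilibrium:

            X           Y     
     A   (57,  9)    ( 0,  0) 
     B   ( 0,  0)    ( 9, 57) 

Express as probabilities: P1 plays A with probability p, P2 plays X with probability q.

p = 0.8636, q = 0.1364

Work:
Find probabilities that make opponent indifferent:
P2 chooses q to make P1 indifferent between A and B
P1 chooses p to make P2 indifferent between X and Y
Mixed NE: P1 plays (A: 0.8636, B: 0.1364), P2 plays (X: 0.1364, Y: 0.8636)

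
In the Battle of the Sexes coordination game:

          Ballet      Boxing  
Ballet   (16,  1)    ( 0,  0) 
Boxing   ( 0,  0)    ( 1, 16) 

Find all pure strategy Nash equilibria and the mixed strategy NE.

Pure NE: (Ballet, Ballet) and (Boxing, Boxing); Mixed NE: p = 0.9412, q = 0.0588

Work:
Check pure NE:
(Ballet, Ballet): (16, 1) - no unilateral deviation beneficial
(Boxing, Boxing): (1, 16) - no unilateral deviation beneficial
Mixed NE: P1 plays Ballet with p = 0.9412, P2 plays Ballet with q = 0.0588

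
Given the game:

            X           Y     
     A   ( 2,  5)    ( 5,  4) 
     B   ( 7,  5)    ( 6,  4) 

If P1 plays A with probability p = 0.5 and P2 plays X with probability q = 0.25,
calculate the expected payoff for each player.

E[P1] = 5.25, E[P2] = 4.25

Work:
E[P1] = p·q·π₁(A,X) + p·(1-q)·π₁(A,Y) + (1-p)·q·π₁(B,X) + (1-p)·(1-q)·π₁(B,Y)
= 0.5·0.25·2 + 0.5·0.75·5 + 0.5·0.25·7 + 0.5·0.75·6
= 5.25

E[P2] = 4.25 (similar calculation)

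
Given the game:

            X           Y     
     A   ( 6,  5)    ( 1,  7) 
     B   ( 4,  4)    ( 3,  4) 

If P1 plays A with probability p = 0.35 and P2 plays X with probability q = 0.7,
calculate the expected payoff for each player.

E[P1] = 3.98, E[P2] = 4.56

Work:
E[P1] = p·q·π₁(A,X) + p·(1-q)·π₁(A,Y) + (1-p)·q·π₁(B,X) + (1-p)·(1-q)·π₁(B,Y)
= 0.35·0.7·6 + 0.35·0.3·1 + 0.65·0.7·4 + 0.65·0.3·3
= 3.98

E[P2] = 4.56 (similar calculation)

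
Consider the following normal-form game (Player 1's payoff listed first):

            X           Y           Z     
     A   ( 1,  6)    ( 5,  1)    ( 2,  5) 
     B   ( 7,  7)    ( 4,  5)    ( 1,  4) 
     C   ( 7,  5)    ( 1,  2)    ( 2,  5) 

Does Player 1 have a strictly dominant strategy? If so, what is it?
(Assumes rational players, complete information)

No strictly dominant strategy exists for Player 1

Work:
A strategy strictly dominates another if it gives a strictly higher payoff against every opponent action. Compare each pair of P1's strategies column-by-column:
  A vs B: [1 vs 7, 5 vs 4, 2 vs 1] → A does not strictly dominate B (column X: 1 ≤ 7)
  A vs C: [1 vs 7, 5 vs 1, 2 vs 2] → A does not strictly dominate C (column X: 1 ≤ 7)
  B vs A: [7 vs 1, 4 vs 5, 1 vs 2] → B does not strictly dominate A (column Y: 4 ≤ 5)
  B vs C: [7 vs 7, 4 vs 1, 1 vs 2] → B does not strictly dominate C (column X: 7 ≤ 7)
  C vs A: [7 vs 1, 1 vs 5, 2 vs 2] → C does not strictly dominate A (column Y: 1 ≤ 5)
  C vs B: [7 vs 7, 1 vs 4, 2 vs 1] → C does not strictly dominate B (column X: 7 ≤ 7)
No single strategy strictly dominates all others → no strictly dominant strategy.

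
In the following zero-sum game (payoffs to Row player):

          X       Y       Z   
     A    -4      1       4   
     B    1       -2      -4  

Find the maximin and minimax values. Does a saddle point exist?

Maximin = -4, Minimax = 1, Saddle: False

Work:
Row minimums: [-4, -4] → maximin = -4
Column maximums: [1, 1, 4] → minimax = 1
No saddle point (maximin ≠ minimax). Mixed strategy needed.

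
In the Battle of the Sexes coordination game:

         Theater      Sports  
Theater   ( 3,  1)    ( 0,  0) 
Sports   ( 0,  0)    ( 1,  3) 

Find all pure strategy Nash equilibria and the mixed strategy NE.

Pure NE: (Theater, Theater) and (Sports, Sports); Mixed NE: p = 0.75, q = 0.25

Work:
Check pure NE:
(Theater, Theater): (3, 1) - no unilateral deviation beneficial
(Sports, Sports): (1, 3) - no unilateral deviation beneficial
Mixed NE: P1 plays Theater with p = 0.75, P2 plays Theater with q = 0.25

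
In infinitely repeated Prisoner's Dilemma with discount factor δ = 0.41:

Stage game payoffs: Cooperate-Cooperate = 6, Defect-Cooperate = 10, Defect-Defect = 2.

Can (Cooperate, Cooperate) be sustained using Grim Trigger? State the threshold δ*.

δ* = 0.5; since δ = 0.41 < 0.5, cooperation cannot be sustained

Work:
For Grim Trigger:
Cooperate forever: 6/(1-δ)
Defect then punished: 10 + 2·δ/(1-δ)
Need: 6/(1-δ) ≥ 10 + 2·δ/(1-δ)
Solving: δ ≥ (T-R)/(T-P) = (10-6)/(10-2) = 0.5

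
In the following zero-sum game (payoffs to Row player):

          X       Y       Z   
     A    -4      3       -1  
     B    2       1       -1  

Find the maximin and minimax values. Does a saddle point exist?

Maximin = -1, Minimax = -1, Saddle: True

Work:
Row minimums: [-4, -1] → maximin = -1
Column maximums: [2, 3, -1] → minimax = -1
Saddle point exists! Game value = -1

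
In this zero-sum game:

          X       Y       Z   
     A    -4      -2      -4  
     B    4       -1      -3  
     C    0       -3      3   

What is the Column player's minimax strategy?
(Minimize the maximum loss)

Column should play Y, value = -1

Work:
Column player minimizes Row's maximum payoff:
Column X: max payoff to Row = 4
Column Y: max payoff to Row = -1
Column Z: max payoff to Row = 3
Minimum is -1, achieved by column Y.
Minimax strategy: Y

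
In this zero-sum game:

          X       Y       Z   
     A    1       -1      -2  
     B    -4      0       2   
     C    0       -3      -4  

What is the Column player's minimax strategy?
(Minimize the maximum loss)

Column should play Y, value = 0

Work:
Column player minimizes Row's maximum payoff:
Column X: max payoff to Row = 1
Column Y: max payoff to Row = 0
Column Z: max payoff to Row = 2
Minimum is 0, achieved by column Y.
Minimax strategy: Y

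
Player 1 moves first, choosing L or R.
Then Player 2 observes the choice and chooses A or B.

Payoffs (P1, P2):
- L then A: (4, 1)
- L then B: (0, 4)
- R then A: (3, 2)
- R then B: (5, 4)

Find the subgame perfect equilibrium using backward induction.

P1 plays R, P2 plays B after L and B after R; Payoff (5, 4)

Work:
Backward induction:
After L: P2 chooses B → P1 gets 0
After R: P2 chooses B → P1 gets 5
P1 chooses R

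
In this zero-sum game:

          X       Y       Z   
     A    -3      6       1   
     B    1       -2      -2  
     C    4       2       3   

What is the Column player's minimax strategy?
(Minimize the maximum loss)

Column should play Z, value = 3

Work:
Column player minimizes Row's maximum payoff:
Column X: max payoff to Row = 4
Column Y: max payoff to Row = 6
Column Z: max payoff to Row = 3
Minimum is 3, achieved by column Z.
Minimax strategy: Z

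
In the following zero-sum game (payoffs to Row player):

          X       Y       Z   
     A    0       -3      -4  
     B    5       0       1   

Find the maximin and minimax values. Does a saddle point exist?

Maximin = 0, Minimax = 0, Saddle: True

Work:
Row minimums: [-4, 0] → maximin = 0
Column maximums: [5, 0, 1] → minimax = 0
Saddle point exists! Game value = 0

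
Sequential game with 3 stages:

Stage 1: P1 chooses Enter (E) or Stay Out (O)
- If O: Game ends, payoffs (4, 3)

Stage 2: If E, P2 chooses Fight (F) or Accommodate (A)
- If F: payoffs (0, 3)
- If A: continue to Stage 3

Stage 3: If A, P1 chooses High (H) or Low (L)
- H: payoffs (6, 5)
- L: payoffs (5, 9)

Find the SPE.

SPE: (E, A, H); Outcome (6, 5)

Work:
Stage 3: P1 chooses H (6 vs 5)
Stage 2: P2: F->3, A->5 (anticipating H). Choose A
Stage 1: P1: O->4, E->6 (anticipating A, H). Choose E
SPE path: E -> A -> H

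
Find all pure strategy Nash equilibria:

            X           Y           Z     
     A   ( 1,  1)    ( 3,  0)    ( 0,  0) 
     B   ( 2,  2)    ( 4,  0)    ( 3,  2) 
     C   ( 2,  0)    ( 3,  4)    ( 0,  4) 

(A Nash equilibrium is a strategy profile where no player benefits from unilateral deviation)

Nash equilibrium: (B, X), (B, Z)

Work:
Best responses:
  P1 vs X: payoffs [1, 2, 2] → best response B/C (payoff 2)
  P1 vs Y: payoffs [3, 4, 3] → best response B (payoff 4)
  P1 vs Z: payoffs [0, 3, 0] → best response B (payoff 3)
  P2 vs A: payoffs [1, 0, 0] → best response X (payoff 1)
  P2 vs B: payoffs [2, 0, 2] → best response X/Z (payoff 2)
  P2 vs C: payoffs [0, 4, 4] → best response Y/Z (payoff 4)
Mutual best responses: (B,X), (B,Z) → Nash equilibria.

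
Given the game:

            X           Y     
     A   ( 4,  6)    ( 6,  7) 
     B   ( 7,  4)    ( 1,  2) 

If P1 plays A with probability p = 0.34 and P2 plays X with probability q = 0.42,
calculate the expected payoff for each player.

E[P1] = 4.0776, E[P2] = 4.1116

Work:
E[P1] = p·q·π₁(A,X) + p·(1-q)·π₁(A,Y) + (1-p)·q·π₁(B,X) + (1-p)·(1-q)·π₁(B,Y)
= 0.34·0.42·4 + 0.34·0.58·6 + 0.66·0.42·7 + 0.66·0.58·1
= 4.0776

E[P2] = 4.1116 (similar calculation)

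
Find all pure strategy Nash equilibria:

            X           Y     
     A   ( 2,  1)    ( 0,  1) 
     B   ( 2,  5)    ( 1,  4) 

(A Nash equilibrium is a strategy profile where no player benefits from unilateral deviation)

Nash equilibrium: (A, X), (B, X)

Work:
Best responses:
  P1 vs X: payoffs [2, 2] → best response A/B (payoff 2)
  P1 vs Y: payoffs [0, 1] → best response B (payoff 1)
  P2 vs A: payoffs [1, 1] → best response X/Y (payoff 1)
  P2 vs B: payoffs [5, 4] → best response X (payoff 5)
Mutual best responses: (A,X), (B,X) → Nash equilibria.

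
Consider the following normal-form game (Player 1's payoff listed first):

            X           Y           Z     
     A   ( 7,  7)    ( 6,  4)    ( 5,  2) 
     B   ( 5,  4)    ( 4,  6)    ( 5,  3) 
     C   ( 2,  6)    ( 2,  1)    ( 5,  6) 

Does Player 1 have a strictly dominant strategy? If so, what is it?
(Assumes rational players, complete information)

No strictly dominant strategy exists for Player 1

Work:
A strategy strictly dominates another if it gives a strictly higher payoff against every opponent action. Compare each pair of P1's strategies column-by-column:
  A vs B: [7 vs 5, 6 vs 4, 5 vs 5] → A does not strictly dominate B (column Z: 5 ≤ 5)
  A vs C: [7 vs 2, 6 vs 2, 5 vs 5] → A does not strictly dominate C (column Z: 5 ≤ 5)
  B vs A: [5 vs 7, 4 vs 6, 5 vs 5] → B does not strictly dominate A (column X: 5 ≤ 7)
  B vs C: [5 vs 2, 4 vs 2, 5 vs 5] → B does not strictly dominate C (column Z: 5 ≤ 5)
  C vs A: [2 vs 7, 2 vs 6, 5 vs 5] → C does not strictly dominate A (column X: 2 ≤ 7)
  C vs B: [2 vs 5, 2 vs 4, 5 vs 5] → C does not strictly dominate B (column X: 2 ≤ 5)
No single strategy strictly dominates all others → no strictly dominant strategy.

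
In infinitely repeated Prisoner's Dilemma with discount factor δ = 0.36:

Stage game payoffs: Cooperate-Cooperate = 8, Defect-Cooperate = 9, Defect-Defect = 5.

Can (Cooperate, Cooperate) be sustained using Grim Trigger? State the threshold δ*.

δ* = 0.25; since δ = 0.36 ≥ 0.25, cooperation can be sustained

Work:
For Grim Trigger:
Cooperate forever: 8/(1-δ)
Defect then punished: 9 + 5·δ/(1-δ)
Need: 8/(1-δ) ≥ 9 + 5·δ/(1-δ)
Solving: δ ≥ (T-R)/(T-P) = (9-8)/(9-5) = 0.25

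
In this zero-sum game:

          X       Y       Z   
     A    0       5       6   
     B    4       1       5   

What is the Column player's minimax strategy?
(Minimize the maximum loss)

Column should play X, value = 4

Work:
Column player minimizes Row's maximum payoff:
Column X: max payoff to Row = 4
Column Y: max payoff to Row = 5
Column Z: max payoff to Row = 6
Minimum is 4, achieved by column X.
Minimax strategy: X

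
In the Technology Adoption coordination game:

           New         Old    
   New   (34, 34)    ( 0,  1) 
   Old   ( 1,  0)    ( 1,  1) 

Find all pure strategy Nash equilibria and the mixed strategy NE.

Pure NE: (New, New) and (Old, Old); Mixed NE: p = 0.0294, q = 0.0294

Work:
Check pure NE:
(New, New): (34, 34) - no unilateral deviation beneficial
(Old, Old): (1, 1) - no unilateral deviation beneficial
Mixed NE: P1 plays New with p = 0.0294, P2 plays New with q = 0.0294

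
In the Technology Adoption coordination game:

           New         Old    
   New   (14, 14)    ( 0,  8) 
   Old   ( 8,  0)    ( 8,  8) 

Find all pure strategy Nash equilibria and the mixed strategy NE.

Pure NE: (New, New) and (Old, Old); Mixed NE: p = 0.5714, q = 0.5714

Work:
Check pure NE:
(New, New): (14, 14) - no unilateral deviation beneficial
(Old, Old): (8, 8) - no unilateral deviation beneficial
Mixed NE: P1 plays New with p = 0.5714, P2 plays New with q = 0.5714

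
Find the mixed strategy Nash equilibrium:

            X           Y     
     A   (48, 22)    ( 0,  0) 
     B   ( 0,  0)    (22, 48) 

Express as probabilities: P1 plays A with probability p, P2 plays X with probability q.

p = 0.6857, q = 0.3143

Work:
Find probabilities that make opponent indifferent:
P2 chooses q to make P1 indifferent between A and B
P1 chooses p to make P2 indifferent between X and Y
Mixed NE: P1 plays (A: 0.6857, B: 0.3143), P2 plays (X: 0.3143, Y: 0.6857)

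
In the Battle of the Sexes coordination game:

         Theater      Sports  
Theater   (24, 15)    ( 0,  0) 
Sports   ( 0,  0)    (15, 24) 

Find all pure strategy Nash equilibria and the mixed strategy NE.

Pure NE: (Theater, Theater) and (Sports, Sports); Mixed NE: p = 0.6154, q = 0.3846

Work:
Check pure NE:
(Theater, Theater): (24, 15) - no unilateral deviation beneficial
(Sports, Sports): (15, 24) - no unilateral deviation beneficial
Mixed NE: P1 plays Theater with p = 0.6154, P2 plays Theater with q = 0.3846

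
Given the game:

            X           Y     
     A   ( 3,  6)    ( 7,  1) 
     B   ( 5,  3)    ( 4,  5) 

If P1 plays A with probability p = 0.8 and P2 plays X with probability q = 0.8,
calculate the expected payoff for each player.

E[P1] = 4.0, E[P2] = 4.68

Work:
E[P1] = p·q·π₁(A,X) + p·(1-q)·π₁(A,Y) + (1-p)·q·π₁(B,X) + (1-p)·(1-q)·π₁(B,Y)
= 0.8·0.8·3 + 0.8·0.2·7 + 0.2·0.8·5 + 0.2·0.2·4
= 4.0

E[P2] = 4.68 (similar calculation)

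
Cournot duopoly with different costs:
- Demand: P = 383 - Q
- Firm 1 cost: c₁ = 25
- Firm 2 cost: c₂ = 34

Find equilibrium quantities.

q₁* = 122.33, q₂* = 113.33

Work:
Reaction: q₁ = (383 - 25 - q₂)/2
Reaction: q₂ = (383 - 34 - q₁)/2
Solve simultaneously:
q₁* = (383 - 2×25 + 34)/3 = 122.33
q₂* = (383 - 2×34 + 25)/3 = 113.33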